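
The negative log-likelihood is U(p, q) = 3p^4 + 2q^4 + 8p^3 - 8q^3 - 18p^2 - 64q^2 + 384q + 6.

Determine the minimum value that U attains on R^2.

U(p,q) separates as A(p) + B(q) + 6, so its minimum is min A + min B + 6.
A'(p) = 12p(p - 1)(p + 3) vanishes at p ∈ {-3, 0, 1}; B'(q) = 8(q - 4)(q - 3)(q + 4) vanishes at q ∈ {-4, 3, 4}.
Local minima of A (where A''>0): A(-3)=-135, A(1)=-7. Local minima of B: B(-4)=-1536, B(4)=512.
So the global minimum of U is A(-3) + B(-4) + 6 = -135 − 1536 + 6 = -1665, attained at (-3, -4).

-1665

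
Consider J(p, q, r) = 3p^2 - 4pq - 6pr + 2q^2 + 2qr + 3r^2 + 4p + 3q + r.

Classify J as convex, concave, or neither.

J is quadratic, so its Hessian is the constant matrix H = [[6, -4, -6], [-4, 4, 2], [-6, 2, 6]].
Leading principal minors: 6, 8, -24.
Neither pattern holds ⇒ H is indefinite ⇒ neither convex nor concave.

neither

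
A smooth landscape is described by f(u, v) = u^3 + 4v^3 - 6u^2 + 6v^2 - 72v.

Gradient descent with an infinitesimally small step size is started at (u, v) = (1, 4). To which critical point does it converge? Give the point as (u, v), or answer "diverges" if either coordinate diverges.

f is separable, so gradient descent decouples: u follows -∂f/∂u, v follows -∂f/∂v.
∂f/∂u = 3u(u - 4); at u=1 this is -9, so u increases.
∂f/∂v = 12(v - 2)(v + 3); at v=4 this is 168, so v decreases.
u converges to its nearest critical value 4 (a local min of the u-part); v converges to 2. The iterate converges to (4, 2).

(4, 2)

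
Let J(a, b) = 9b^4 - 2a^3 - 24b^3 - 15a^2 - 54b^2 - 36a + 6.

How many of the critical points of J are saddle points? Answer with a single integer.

J separates as a function of a plus a function of b, so ∇J=0 decouples.
∂J/∂a = -6(a + 2)(a + 3) = 0 at a ∈ {-3, -2}; ∂J/∂b = 36b(b - 3)(b + 1) = 0 at b ∈ {-1, 0, 3}.
The Hessian is diagonal: diag(J_aa, J_bb). Second derivatives: J_aa(-3)=6, J_aa(-2)=-6; J_bb(-1)=144, J_bb(0)=-108, J_bb(3)=432.
Saddle points occur where the two diagonal entries have opposite signs: (-3, 0), (-2, -1), (-2, 3). Count: 3.

3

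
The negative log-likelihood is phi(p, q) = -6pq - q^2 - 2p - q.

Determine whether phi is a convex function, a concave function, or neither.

neither

phi is quadratic, so its Hessian is the constant matrix H = [[0, -6], [-6, -2]].
det(H) = -36, tr(H) = -2.
det(H) < 0, so H is indefinite: neither convex nor concave.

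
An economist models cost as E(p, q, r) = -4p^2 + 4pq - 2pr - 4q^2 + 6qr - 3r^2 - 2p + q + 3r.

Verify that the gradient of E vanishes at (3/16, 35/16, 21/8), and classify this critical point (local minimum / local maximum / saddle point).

∇E = (-8p + 4q - 2r - 2, 4p - 8q + 6r + 1, -2p + 6q - 6r + 3); substituting (3/16, 35/16, 21/8) gives ∇E = (0, 0, 0), so (3/16, 35/16, 21/8) is indeed a critical point.
The Hessian is constant: H = [[-8, 4, -2], [4, -8, 6], [-2, 6, -6]].
Leading principal minors: Δ₁ = -8, Δ₂ = 48, Δ₃ = -64.
The minors alternate sign starting negative (−, +, −), so H is negative definite: a local maximum.

local maximum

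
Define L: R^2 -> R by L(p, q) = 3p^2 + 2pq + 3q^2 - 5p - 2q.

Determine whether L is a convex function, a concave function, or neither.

L is quadratic, so its Hessian is the constant matrix H = [[6, 2], [2, 6]].
det(H) = 32, tr(H) = 12.
det(H) > 0 and tr(H) > 0, so H is positive definite everywhere: convex.

convex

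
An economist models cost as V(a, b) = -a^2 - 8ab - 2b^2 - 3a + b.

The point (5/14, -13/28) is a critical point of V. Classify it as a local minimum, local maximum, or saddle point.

The Hessian of V is constant: H = [[-2, -8], [-8, -4]].
det(H) = (-2)·(-4) − (-8)² = -56.
Since det(H) < 0, H is indefinite and the critical point is a saddle point.

saddle point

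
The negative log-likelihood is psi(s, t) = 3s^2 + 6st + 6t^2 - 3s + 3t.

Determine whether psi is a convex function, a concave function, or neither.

psi is quadratic, so its Hessian is the constant matrix H = [[6, 6], [6, 12]].
det(H) = 36, tr(H) = 18.
det(H) > 0 and tr(H) > 0, so H is positive definite everywhere: convex.

convex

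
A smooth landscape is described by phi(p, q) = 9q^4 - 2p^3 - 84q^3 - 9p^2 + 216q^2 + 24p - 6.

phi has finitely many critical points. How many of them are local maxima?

phi separates as a function of p plus a function of q, so ∇phi=0 decouples.
∂phi/∂p = -6(p - 1)(p + 4) = 0 at p ∈ {-4, 1}; ∂phi/∂q = 36q(q - 4)(q - 3) = 0 at q ∈ {0, 3, 4}.
The Hessian is diagonal: diag(phi_pp, phi_qq). Second derivatives: phi_pp(-4)=30, phi_pp(1)=-30; phi_qq(0)=432, phi_qq(3)=-108, phi_qq(4)=144.
Local maxima occur where both diagonal entries negative: (1, 3). Count: 1.

1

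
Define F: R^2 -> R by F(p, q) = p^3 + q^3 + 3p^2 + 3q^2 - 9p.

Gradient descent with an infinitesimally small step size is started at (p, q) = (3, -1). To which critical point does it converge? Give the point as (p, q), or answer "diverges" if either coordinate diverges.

F is separable, so gradient descent decouples: p follows -∂F/∂p, q follows -∂F/∂q.
∂F/∂p = 3(p - 1)(p + 3); at p=3 this is 36, so p decreases.
∂F/∂q = 3q(q + 2); at q=-1 this is -3, so q increases.
p converges to its nearest critical value 1 (a local min of the p-part); q converges to 0. The iterate converges to (1, 0).

(1, 0)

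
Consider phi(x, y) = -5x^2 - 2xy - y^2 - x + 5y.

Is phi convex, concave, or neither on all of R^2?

concave

phi is quadratic, so its Hessian is the constant matrix H = [[-10, -2], [-2, -2]].
det(H) = 16, tr(H) = -12.
det(H) > 0 and tr(H) < 0, so H is negative definite everywhere: concave.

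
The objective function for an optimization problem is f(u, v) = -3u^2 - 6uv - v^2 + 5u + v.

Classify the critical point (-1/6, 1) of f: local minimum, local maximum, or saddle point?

The Hessian of f is constant: H = [[-6, -6], [-6, -2]].
det(H) = (-6)·(-2) − (-6)² = -24.
Since det(H) < 0, H is indefinite and the critical point is a saddle point.

saddle point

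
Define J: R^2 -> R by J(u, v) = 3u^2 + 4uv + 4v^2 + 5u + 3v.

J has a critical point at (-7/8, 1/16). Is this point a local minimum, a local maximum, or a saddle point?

local minimum

The Hessian of J is constant: H = [[6, 4], [4, 8]].
det(H) = 6·8 − 4² = 32.
det(H) > 0 and tr(H) = 14 > 0, so H is positive definite and the point is a local minimum.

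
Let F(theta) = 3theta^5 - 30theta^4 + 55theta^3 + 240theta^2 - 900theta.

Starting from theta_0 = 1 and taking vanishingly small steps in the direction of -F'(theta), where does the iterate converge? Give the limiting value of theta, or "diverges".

F'(theta) = 15(theta - 5)(theta - 3)(theta - 2)(theta + 2), so F'(1) = -360.
Gradient descent moves in the -F' direction, i.e. theta is increasing.
The nearest critical point in that direction is theta = 2, where F'' = 180 > 0 (a local minimum). The iterate converges there.

2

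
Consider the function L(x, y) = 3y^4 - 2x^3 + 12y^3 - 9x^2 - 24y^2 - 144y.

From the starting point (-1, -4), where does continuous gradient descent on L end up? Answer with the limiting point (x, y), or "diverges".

(-3, -3)

L is separable, so gradient descent decouples: x follows -∂L/∂x, y follows -∂L/∂y.
∂L/∂x = -6x(x + 3); at x=-1 this is 12, so x decreases.
∂L/∂y = 12(y - 2)(y + 2)(y + 3); at y=-4 this is -144, so y increases.
x converges to its nearest critical value -3 (a local min of the x-part); y converges to -3. The iterate converges to (-3, -3).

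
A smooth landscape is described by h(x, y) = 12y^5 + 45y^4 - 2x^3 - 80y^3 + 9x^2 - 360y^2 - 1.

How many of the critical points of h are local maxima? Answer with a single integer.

2

h separates as a function of x plus a function of y, so ∇h=0 decouples.
∂h/∂x = -6x(x - 3) = 0 at x ∈ {0, 3}; ∂h/∂y = 60y(y - 2)(y + 2)(y + 3) = 0 at y ∈ {-3, -2, 0, 2}.
The Hessian is diagonal: diag(h_xx, h_yy). Second derivatives: h_xx(0)=18, h_xx(3)=-18; h_yy(-3)=-900, h_yy(-2)=480, h_yy(0)=-720, h_yy(2)=2400.
Local maxima occur where both diagonal entries negative: (3, -3), (3, 0). Count: 2.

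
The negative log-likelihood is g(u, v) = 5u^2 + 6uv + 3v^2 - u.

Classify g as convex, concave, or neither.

convex

g is quadratic, so its Hessian is the constant matrix H = [[10, 6], [6, 6]].
det(H) = 24, tr(H) = 16.
det(H) > 0 and tr(H) > 0, so H is positive definite everywhere: convex.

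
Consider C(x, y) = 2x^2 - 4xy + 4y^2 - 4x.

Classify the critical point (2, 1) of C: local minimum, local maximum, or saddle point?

local minimum

The Hessian of C is constant: H = [[4, -4], [-4, 8]].
det(H) = 4·8 − (-4)² = 16.
det(H) > 0 and tr(H) = 12 > 0, so H is positive definite and the point is a local minimum.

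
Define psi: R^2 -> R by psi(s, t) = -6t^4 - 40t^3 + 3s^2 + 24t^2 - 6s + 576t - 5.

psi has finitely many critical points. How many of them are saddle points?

2

psi separates as a function of s plus a function of t, so ∇psi=0 decouples.
∂psi/∂s = 6(s - 1) = 0 at s ∈ {1}; ∂psi/∂t = -24(t - 2)(t + 3)(t + 4) = 0 at t ∈ {-4, -3, 2}.
The Hessian is diagonal: diag(psi_ss, psi_tt). Second derivatives: psi_ss(1)=6; psi_tt(-4)=-144, psi_tt(-3)=120, psi_tt(2)=-720.
Saddle points occur where the two diagonal entries have opposite signs: (1, -4), (1, 2). Count: 2.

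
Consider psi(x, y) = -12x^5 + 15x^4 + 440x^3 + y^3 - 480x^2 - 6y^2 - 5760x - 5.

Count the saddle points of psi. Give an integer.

psi separates as a function of x plus a function of y, so ∇psi=0 decouples.
∂psi/∂x = -60(x - 4)(x - 3)(x + 2)(x + 4) = 0 at x ∈ {-4, -2, 3, 4}; ∂psi/∂y = 3y(y - 4) = 0 at y ∈ {0, 4}.
The Hessian is diagonal: diag(psi_xx, psi_yy). Second derivatives: psi_xx(-4)=6720, psi_xx(-2)=-3600, psi_xx(3)=2100, psi_xx(4)=-2880; psi_yy(0)=-12, psi_yy(4)=12.
Saddle points occur where the two diagonal entries have opposite signs: (-4, 0), (-2, 4), (3, 0), (4, 4). Count: 4.

4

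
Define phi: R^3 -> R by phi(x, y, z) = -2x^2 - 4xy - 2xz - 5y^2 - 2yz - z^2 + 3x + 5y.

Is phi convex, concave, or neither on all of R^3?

concave

phi is quadratic, so its Hessian is the constant matrix H = [[-4, -4, -2], [-4, -10, -2], [-2, -2, -2]].
Leading principal minors: -4, 24, -24.
Signs alternate −, +, − ⇒ H ≺ 0 ⇒ concave.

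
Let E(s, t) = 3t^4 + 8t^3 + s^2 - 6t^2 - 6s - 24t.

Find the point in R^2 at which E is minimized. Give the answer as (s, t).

(3, 1)

E(s,t) separates as P(s) + Q(t), so its minimum is min P + min Q.
P'(s) = 2s - 6 vanishes at s ∈ {3}; Q'(t) = 12(t - 1)(t + 1)(t + 2) vanishes at t ∈ {-2, -1, 1}.
Local minima of P (where P''>0): P(3)=-9. Local minima of Q: Q(-2)=8, Q(1)=-19.
So the global minimum of E is P(3) + Q(1) = -9 − 19 = -28, attained at (3, 1).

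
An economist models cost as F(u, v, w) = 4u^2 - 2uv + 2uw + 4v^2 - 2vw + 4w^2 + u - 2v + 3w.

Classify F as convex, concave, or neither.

convex

F is quadratic, so its Hessian is the constant matrix H = [[8, -2, 2], [-2, 8, -2], [2, -2, 8]].
Leading principal minors: 8, 60, 432.
All positive ⇒ H ≻ 0 ⇒ convex.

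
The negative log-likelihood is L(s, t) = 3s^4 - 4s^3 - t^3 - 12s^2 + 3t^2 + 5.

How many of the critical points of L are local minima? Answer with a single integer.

2

L separates as a function of s plus a function of t, so ∇L=0 decouples.
∂L/∂s = 12s(s - 2)(s + 1) = 0 at s ∈ {-1, 0, 2}; ∂L/∂t = -3t(t - 2) = 0 at t ∈ {0, 2}.
The Hessian is diagonal: diag(L_ss, L_tt). Second derivatives: L_ss(-1)=36, L_ss(0)=-24, L_ss(2)=72; L_tt(0)=6, L_tt(2)=-6.
Local minima occur where both diagonal entries positive: (-1, 0), (2, 0). Count: 2.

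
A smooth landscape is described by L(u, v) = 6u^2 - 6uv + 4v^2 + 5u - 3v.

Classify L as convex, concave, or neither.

L is quadratic, so its Hessian is the constant matrix H = [[12, -6], [-6, 8]].
det(H) = 60, tr(H) = 20.
det(H) > 0 and tr(H) > 0, so H is positive definite everywhere: convex.

convex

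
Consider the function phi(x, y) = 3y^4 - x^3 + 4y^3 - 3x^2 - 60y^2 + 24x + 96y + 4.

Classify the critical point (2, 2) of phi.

The mixed partial ∂²phi/∂x∂y is 0, so the Hessian at any point is diag(phi_xx, phi_yy) = diag(-6(x + 1), 12(3y^2 + 2y - 10)).
At (2, 2): H = diag(-18, 72).
The eigenvalues have opposite signs, so H is indefinite: a saddle point.

saddle point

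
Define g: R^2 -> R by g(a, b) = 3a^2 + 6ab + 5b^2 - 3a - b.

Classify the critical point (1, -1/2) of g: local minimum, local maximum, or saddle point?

The Hessian of g is constant: H = [[6, 6], [6, 10]].
det(H) = 6·10 − 6² = 24.
det(H) > 0 and tr(H) = 16 > 0, so H is positive definite and the point is a local minimum.

local minimum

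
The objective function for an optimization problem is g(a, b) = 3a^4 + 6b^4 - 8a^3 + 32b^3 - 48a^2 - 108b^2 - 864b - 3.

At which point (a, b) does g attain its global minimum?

g(a,b) separates as P(a) + Q(b) − 3, so its minimum is min P + min Q − 3.
P'(a) = 12a(a - 4)(a + 2) vanishes at a ∈ {-2, 0, 4}; Q'(b) = 24(b - 3)(b + 3)(b + 4) vanishes at b ∈ {-4, -3, 3}.
Local minima of P (where P''>0): P(-2)=-80, P(4)=-512. Local minima of Q: Q(-4)=1216, Q(3)=-2214.
So the global minimum of g is P(4) + Q(3) − 3 = -512 − 2214 − 3 = -2729, attained at (4, 3).

(4, 3)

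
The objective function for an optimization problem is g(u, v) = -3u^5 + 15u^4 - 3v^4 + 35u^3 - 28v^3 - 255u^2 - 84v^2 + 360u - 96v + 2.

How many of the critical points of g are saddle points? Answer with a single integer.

g separates as a function of u plus a function of v, so ∇g=0 decouples.
∂g/∂u = -15(u - 4)(u - 2)(u - 1)(u + 3) = 0 at u ∈ {-3, 1, 2, 4}; ∂g/∂v = -12(v + 1)(v + 2)(v + 4) = 0 at v ∈ {-4, -2, -1}.
The Hessian is diagonal: diag(g_uu, g_vv). Second derivatives: g_uu(-3)=2100, g_uu(1)=-180, g_uu(2)=150, g_uu(4)=-630; g_vv(-4)=-72, g_vv(-2)=24, g_vv(-1)=-36.
Saddle points occur where the two diagonal entries have opposite signs: (-3, -4), (-3, -1), (1, -2), (2, -4), (2, -1), (4, -2). Count: 6.

6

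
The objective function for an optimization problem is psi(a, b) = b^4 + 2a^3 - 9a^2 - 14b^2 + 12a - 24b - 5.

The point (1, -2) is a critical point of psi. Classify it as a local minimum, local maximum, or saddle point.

The mixed partial ∂²psi/∂a∂b is 0, so the Hessian at any point is diag(psi_aa, psi_bb) = diag(6(2a - 3), 4(3b^2 - 7)).
At (1, -2): H = diag(-6, 20).
The eigenvalues have opposite signs, so H is indefinite: a saddle point.

saddle point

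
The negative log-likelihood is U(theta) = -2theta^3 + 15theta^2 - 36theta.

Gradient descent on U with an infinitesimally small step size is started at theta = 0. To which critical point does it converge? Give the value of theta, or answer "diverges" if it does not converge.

2

U'(theta) = -6(theta - 3)(theta - 2), so U'(0) = -36.
Gradient descent moves in the -U' direction, i.e. theta is increasing.
The nearest critical point in that direction is theta = 2, where U'' = 6 > 0 (a local minimum). The iterate converges there.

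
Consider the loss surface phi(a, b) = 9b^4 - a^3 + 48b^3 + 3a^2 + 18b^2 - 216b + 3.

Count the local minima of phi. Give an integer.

phi separates as a function of a plus a function of b, so ∇phi=0 decouples.
∂phi/∂a = -3a(a - 2) = 0 at a ∈ {0, 2}; ∂phi/∂b = 36(b - 1)(b + 2)(b + 3) = 0 at b ∈ {-3, -2, 1}.
The Hessian is diagonal: diag(phi_aa, phi_bb). Second derivatives: phi_aa(0)=6, phi_aa(2)=-6; phi_bb(-3)=144, phi_bb(-2)=-108, phi_bb(1)=432.
Local minima occur where both diagonal entries positive: (0, -3), (0, 1). Count: 2.

2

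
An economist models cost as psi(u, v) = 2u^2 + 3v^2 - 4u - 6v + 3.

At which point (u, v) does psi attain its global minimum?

psi(u,v) separates as P(u) + Q(v) + 3, so its minimum is min P + min Q + 3.
P'(u) = 4u - 4 vanishes at u ∈ {1}; Q'(v) = 6v - 6 vanishes at v ∈ {1}.
Local minima of P (where P''>0): P(1)=-2. Local minima of Q: Q(1)=-3.
So the global minimum of psi is P(1) + Q(1) + 3 = -2 − 3 + 3 = -2, attained at (1, 1).

(1, 1)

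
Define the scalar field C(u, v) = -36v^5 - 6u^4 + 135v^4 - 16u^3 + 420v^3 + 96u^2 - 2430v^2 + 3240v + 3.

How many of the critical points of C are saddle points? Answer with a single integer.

6

C separates as a function of u plus a function of v, so ∇C=0 decouples.
∂C/∂u = -24u(u - 2)(u + 4) = 0 at u ∈ {-4, 0, 2}; ∂C/∂v = -180(v - 3)(v - 2)(v - 1)(v + 3) = 0 at v ∈ {-3, 1, 2, 3}.
The Hessian is diagonal: diag(C_uu, C_vv). Second derivatives: C_uu(-4)=-576, C_uu(0)=192, C_uu(2)=-288; C_vv(-3)=21600, C_vv(1)=-1440, C_vv(2)=900, C_vv(3)=-2160.
Saddle points occur where the two diagonal entries have opposite signs: (-4, -3), (-4, 2), (0, 1), (0, 3), (2, -3), (2, 2). Count: 6.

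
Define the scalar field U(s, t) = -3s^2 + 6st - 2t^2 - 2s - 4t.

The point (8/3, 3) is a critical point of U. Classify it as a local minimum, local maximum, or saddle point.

saddle point

The Hessian of U is constant: H = [[-6, 6], [6, -4]].
det(H) = (-6)·(-4) − 6² = -12.
Since det(H) < 0, H is indefinite and the critical point is a saddle point.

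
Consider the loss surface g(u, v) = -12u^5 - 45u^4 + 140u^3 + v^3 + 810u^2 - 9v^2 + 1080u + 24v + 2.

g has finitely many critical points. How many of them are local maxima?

2

g separates as a function of u plus a function of v, so ∇g=0 decouples.
∂g/∂u = -60(u - 3)(u + 1)(u + 2)(u + 3) = 0 at u ∈ {-3, -2, -1, 3}; ∂g/∂v = 3(v - 4)(v - 2) = 0 at v ∈ {2, 4}.
The Hessian is diagonal: diag(g_uu, g_vv). Second derivatives: g_uu(-3)=720, g_uu(-2)=-300, g_uu(-1)=480, g_uu(3)=-7200; g_vv(2)=-6, g_vv(4)=6.
Local maxima occur where both diagonal entries negative: (-2, 2), (3, 2). Count: 2.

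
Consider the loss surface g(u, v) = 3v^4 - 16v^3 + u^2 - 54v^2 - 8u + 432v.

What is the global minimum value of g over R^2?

g(u,v) separates as P(u) + Q(v), so its minimum is min P + min Q.
P'(u) = 2u - 8 vanishes at u ∈ {4}; Q'(v) = 12(v - 4)(v - 3)(v + 3) vanishes at v ∈ {-3, 3, 4}.
Local minima of P (where P''>0): P(4)=-16. Local minima of Q: Q(-3)=-1107, Q(4)=608.
So the global minimum of g is P(4) + Q(-3) = -16 − 1107 = -1123, attained at (4, -3).

-1123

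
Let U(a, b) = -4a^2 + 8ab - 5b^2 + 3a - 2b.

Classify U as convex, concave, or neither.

U is quadratic, so its Hessian is the constant matrix H = [[-8, 8], [8, -10]].
det(H) = 16, tr(H) = -18.
det(H) > 0 and tr(H) < 0, so H is negative definite everywhere: concave.

concave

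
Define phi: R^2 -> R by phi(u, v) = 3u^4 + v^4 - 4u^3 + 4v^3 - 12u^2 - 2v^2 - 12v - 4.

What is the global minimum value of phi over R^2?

phi(u,v) separates as P(u) + Q(v) − 4, so its minimum is min P + min Q − 4.
P'(u) = 12u(u - 2)(u + 1) vanishes at u ∈ {-1, 0, 2}; Q'(v) = 4(v - 1)(v + 1)(v + 3) vanishes at v ∈ {-3, -1, 1}.
Local minima of P (where P''>0): P(-1)=-5, P(2)=-32. Local minima of Q: Q(-3)=-9, Q(1)=-9.
So the global minimum of phi is P(2) + Q(-3) − 4 = -32 − 9 − 4 = -45, attained at (2, -3).

-45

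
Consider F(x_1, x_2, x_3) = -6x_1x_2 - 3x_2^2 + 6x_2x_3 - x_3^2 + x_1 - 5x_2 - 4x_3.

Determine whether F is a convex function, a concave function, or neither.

neither

F is quadratic, so its Hessian is the constant matrix H = [[0, -6, 0], [-6, -6, 6], [0, 6, -2]].
Leading principal minors: 0, -36, 72.
Neither pattern holds ⇒ H is indefinite ⇒ neither convex nor concave.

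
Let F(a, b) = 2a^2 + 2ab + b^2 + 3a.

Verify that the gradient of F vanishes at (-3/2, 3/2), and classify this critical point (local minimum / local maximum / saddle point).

local minimum

∇F = (4a + 2b + 3, 2a + 2b); substituting (-3/2, 3/2) gives ∇F = (0, 0), so (-3/2, 3/2) is indeed a critical point.
The Hessian of F is constant: H = [[4, 2], [2, 2]].
det(H) = 4·2 − 2² = 4.
det(H) > 0 and tr(H) = 6 > 0, so H is positive definite and the point is a local minimum.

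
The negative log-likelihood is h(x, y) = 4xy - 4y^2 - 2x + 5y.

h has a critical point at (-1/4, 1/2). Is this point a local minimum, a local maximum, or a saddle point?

saddle point

The Hessian of h is constant: H = [[0, 4], [4, -8]].
det(H) = 0·(-8) − 4² = -16.
Since det(H) < 0, H is indefinite and the critical point is a saddle point.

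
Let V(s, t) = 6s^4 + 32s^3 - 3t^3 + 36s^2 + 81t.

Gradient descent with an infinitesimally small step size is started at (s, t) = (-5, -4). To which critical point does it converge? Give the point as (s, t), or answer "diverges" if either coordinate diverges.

(-3, -3)

V is separable, so gradient descent decouples: s follows -∂V/∂s, t follows -∂V/∂t.
∂V/∂s = 24s(s + 1)(s + 3); at s=-5 this is -960, so s increases.
∂V/∂t = -9(t - 3)(t + 3); at t=-4 this is -63, so t increases.
s converges to its nearest critical value -3 (a local min of the s-part); t converges to -3. The iterate converges to (-3, -3).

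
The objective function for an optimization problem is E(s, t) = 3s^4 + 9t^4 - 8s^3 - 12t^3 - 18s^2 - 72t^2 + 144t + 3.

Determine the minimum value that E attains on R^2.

-468

E(s,t) separates as P(s) + Q(t) + 3, so its minimum is min P + min Q + 3.
P'(s) = 12s(s - 3)(s + 1) vanishes at s ∈ {-1, 0, 3}; Q'(t) = 36(t - 2)(t - 1)(t + 2) vanishes at t ∈ {-2, 1, 2}.
Local minima of P (where P''>0): P(-1)=-7, P(3)=-135. Local minima of Q: Q(-2)=-336, Q(2)=48.
So the global minimum of E is P(3) + Q(-2) + 3 = -135 − 336 + 3 = -468, attained at (3, -2).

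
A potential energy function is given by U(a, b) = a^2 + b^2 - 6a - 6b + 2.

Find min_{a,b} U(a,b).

-16

U(a,b) separates as P(a) + Q(b) + 2, so its minimum is min P + min Q + 2.
P'(a) = 2a - 6 vanishes at a ∈ {3}; Q'(b) = 2b - 6 vanishes at b ∈ {3}.
Local minima of P (where P''>0): P(3)=-9. Local minima of Q: Q(3)=-9.
So the global minimum of U is P(3) + Q(3) + 2 = -9 − 9 + 2 = -16, attained at (3, 3).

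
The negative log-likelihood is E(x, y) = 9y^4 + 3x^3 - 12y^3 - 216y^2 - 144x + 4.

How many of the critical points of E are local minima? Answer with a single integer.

E separates as a function of x plus a function of y, so ∇E=0 decouples.
∂E/∂x = 9(x - 4)(x + 4) = 0 at x ∈ {-4, 4}; ∂E/∂y = 36y(y - 4)(y + 3) = 0 at y ∈ {-3, 0, 4}.
The Hessian is diagonal: diag(E_xx, E_yy). Second derivatives: E_xx(-4)=-72, E_xx(4)=72; E_yy(-3)=756, E_yy(0)=-432, E_yy(4)=1008.
Local minima occur where both diagonal entries positive: (4, -3), (4, 4). Count: 2.

2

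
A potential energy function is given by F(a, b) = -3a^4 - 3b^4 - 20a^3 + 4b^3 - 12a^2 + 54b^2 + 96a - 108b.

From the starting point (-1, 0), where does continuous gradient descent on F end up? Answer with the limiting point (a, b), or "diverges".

F is separable, so gradient descent decouples: a follows -∂F/∂a, b follows -∂F/∂b.
∂F/∂a = -12(a - 1)(a + 2)(a + 4); at a=-1 this is 72, so a decreases.
∂F/∂b = -12(b - 3)(b - 1)(b + 3); at b=0 this is -108, so b increases.
a converges to its nearest critical value -2 (a local min of the a-part); b converges to 1. The iterate converges to (-2, 1).

(-2, 1)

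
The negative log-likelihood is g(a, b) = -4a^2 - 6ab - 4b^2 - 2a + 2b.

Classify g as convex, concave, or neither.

concave

g is quadratic, so its Hessian is the constant matrix H = [[-8, -6], [-6, -8]].
det(H) = 28, tr(H) = -16.
det(H) > 0 and tr(H) < 0, so H is negative definite everywhere: concave.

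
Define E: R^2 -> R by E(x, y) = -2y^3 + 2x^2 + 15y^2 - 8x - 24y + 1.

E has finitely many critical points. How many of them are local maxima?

E separates as a function of x plus a function of y, so ∇E=0 decouples.
∂E/∂x = 4(x - 2) = 0 at x ∈ {2}; ∂E/∂y = -6(y - 4)(y - 1) = 0 at y ∈ {1, 4}.
The Hessian is diagonal: diag(E_xx, E_yy). Second derivatives: E_xx(2)=4; E_yy(1)=18, E_yy(4)=-18.
Local maxima occur where both diagonal entries negative: none. Count: 0.

0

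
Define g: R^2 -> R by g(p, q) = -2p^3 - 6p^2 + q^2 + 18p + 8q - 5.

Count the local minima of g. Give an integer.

1

g separates as a function of p plus a function of q, so ∇g=0 decouples.
∂g/∂p = -6(p - 1)(p + 3) = 0 at p ∈ {-3, 1}; ∂g/∂q = 2(q + 4) = 0 at q ∈ {-4}.
The Hessian is diagonal: diag(g_pp, g_qq). Second derivatives: g_pp(-3)=24, g_pp(1)=-24; g_qq(-4)=2.
Local minima occur where both diagonal entries positive: (-3, -4). Count: 1.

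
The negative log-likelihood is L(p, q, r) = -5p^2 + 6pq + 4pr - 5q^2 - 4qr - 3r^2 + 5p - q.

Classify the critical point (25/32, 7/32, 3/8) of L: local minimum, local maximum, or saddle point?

The Hessian is constant: H = [[-10, 6, 4], [6, -10, -4], [4, -4, -6]].
Leading principal minors: Δ₁ = -10, Δ₂ = 64, Δ₃ = -256.
The minors alternate sign starting negative (−, +, −), so H is negative definite: a local maximum.

local maximum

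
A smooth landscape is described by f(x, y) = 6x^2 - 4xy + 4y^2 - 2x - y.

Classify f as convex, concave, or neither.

convex

f is quadratic, so its Hessian is the constant matrix H = [[12, -4], [-4, 8]].
det(H) = 80, tr(H) = 20.
det(H) > 0 and tr(H) > 0, so H is positive definite everywhere: convex.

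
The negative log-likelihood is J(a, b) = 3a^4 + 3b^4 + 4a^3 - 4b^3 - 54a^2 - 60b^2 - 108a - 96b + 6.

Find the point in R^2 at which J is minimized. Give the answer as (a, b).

J(a,b) separates as P(a) + Q(b) + 6, so its minimum is min P + min Q + 6.
P'(a) = 12(a - 3)(a + 1)(a + 3) vanishes at a ∈ {-3, -1, 3}; Q'(b) = 12(b - 4)(b + 1)(b + 2) vanishes at b ∈ {-2, -1, 4}.
Local minima of P (where P''>0): P(-3)=-27, P(3)=-459. Local minima of Q: Q(-2)=32, Q(4)=-832.
So the global minimum of J is P(3) + Q(4) + 6 = -459 − 832 + 6 = -1285, attained at (3, 4).

(3, 4)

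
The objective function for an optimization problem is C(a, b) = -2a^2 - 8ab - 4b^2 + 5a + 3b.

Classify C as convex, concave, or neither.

neither

C is quadratic, so its Hessian is the constant matrix H = [[-4, -8], [-8, -8]].
det(H) = -32, tr(H) = -12.
det(H) < 0, so H is indefinite: neither convex nor concave.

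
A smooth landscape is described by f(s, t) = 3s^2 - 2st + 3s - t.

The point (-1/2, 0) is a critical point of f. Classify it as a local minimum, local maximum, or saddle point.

saddle point

The Hessian of f is constant: H = [[6, -2], [-2, 0]].
det(H) = 6·0 − (-2)² = -4.
Since det(H) < 0, H is indefinite and the critical point is a saddle point.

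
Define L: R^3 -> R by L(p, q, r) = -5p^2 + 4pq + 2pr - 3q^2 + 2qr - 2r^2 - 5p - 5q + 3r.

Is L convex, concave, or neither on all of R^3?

L is quadratic, so its Hessian is the constant matrix H = [[-10, 4, 2], [4, -6, 2], [2, 2, -4]].
Leading principal minors: -10, 44, -80.
Signs alternate −, +, − ⇒ H ≺ 0 ⇒ concave.

concave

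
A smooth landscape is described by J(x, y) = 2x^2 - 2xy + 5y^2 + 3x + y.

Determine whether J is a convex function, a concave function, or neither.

J is quadratic, so its Hessian is the constant matrix H = [[4, -2], [-2, 10]].
det(H) = 36, tr(H) = 14.
det(H) > 0 and tr(H) > 0, so H is positive definite everywhere: convex.

convex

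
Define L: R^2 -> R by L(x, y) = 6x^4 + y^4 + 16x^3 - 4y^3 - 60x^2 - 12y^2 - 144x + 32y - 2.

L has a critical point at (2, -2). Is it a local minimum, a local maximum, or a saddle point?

local minimum

The mixed partial ∂²L/∂x∂y is 0, so the Hessian at any point is diag(L_xx, L_yy) = diag(24(3x^2 + 4x - 5), 12(y^2 - 2y - 2)).
At (2, -2): H = diag(360, 72).
Both eigenvalues are positive, so H is positive definite: a local minimum.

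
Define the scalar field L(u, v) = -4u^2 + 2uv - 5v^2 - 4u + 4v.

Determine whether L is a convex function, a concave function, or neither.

L is quadratic, so its Hessian is the constant matrix H = [[-8, 2], [2, -10]].
det(H) = 76, tr(H) = -18.
det(H) > 0 and tr(H) < 0, so H is negative definite everywhere: concave.

concave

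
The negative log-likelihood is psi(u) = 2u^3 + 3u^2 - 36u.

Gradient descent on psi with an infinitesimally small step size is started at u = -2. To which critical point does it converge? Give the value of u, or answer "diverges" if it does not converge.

2

psi'(u) = 6(u - 2)(u + 3), so psi'(-2) = -24.
Gradient descent moves in the -psi' direction, i.e. u is increasing.
The nearest critical point in that direction is u = 2, where psi'' = 30 > 0 (a local minimum). The iterate converges there.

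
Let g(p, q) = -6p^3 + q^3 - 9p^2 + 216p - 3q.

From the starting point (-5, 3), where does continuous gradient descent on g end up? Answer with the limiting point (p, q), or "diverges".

(-4, 1)

g is separable, so gradient descent decouples: p follows -∂g/∂p, q follows -∂g/∂q.
∂g/∂p = -18(p - 3)(p + 4); at p=-5 this is -144, so p increases.
∂g/∂q = 3(q - 1)(q + 1); at q=3 this is 24, so q decreases.
p converges to its nearest critical value -4 (a local min of the p-part); q converges to 1. The iterate converges to (-4, 1).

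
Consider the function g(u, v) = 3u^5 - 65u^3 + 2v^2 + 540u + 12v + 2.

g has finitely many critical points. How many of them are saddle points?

g separates as a function of u plus a function of v, so ∇g=0 decouples.
∂g/∂u = 15(u - 3)(u - 2)(u + 2)(u + 3) = 0 at u ∈ {-3, -2, 2, 3}; ∂g/∂v = 4(v + 3) = 0 at v ∈ {-3}.
The Hessian is diagonal: diag(g_uu, g_vv). Second derivatives: g_uu(-3)=-450, g_uu(-2)=300, g_uu(2)=-300, g_uu(3)=450; g_vv(-3)=4.
Saddle points occur where the two diagonal entries have opposite signs: (-3, -3), (2, -3). Count: 2.

2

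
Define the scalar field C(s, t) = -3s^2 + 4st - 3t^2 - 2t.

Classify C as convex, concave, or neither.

concave

C is quadratic, so its Hessian is the constant matrix H = [[-6, 4], [4, -6]].
det(H) = 20, tr(H) = -12.
det(H) > 0 and tr(H) < 0, so H is negative definite everywhere: concave.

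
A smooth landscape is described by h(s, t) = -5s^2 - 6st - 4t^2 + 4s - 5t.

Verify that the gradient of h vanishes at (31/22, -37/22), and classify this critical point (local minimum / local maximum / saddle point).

∇h = (-10s - 6t + 4, -6s - 8t - 5); substituting (31/22, -37/22) gives ∇h = (0, 0), so (31/22, -37/22) is indeed a critical point.
The Hessian of h is constant: H = [[-10, -6], [-6, -8]].
det(H) = (-10)·(-8) − (-6)² = 44.
det(H) > 0 and tr(H) = -18 < 0, so H is negative definite and the point is a local maximum.

local maximum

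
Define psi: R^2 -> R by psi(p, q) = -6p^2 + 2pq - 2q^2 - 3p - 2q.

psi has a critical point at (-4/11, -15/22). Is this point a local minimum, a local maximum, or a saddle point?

The Hessian of psi is constant: H = [[-12, 2], [2, -4]].
det(H) = (-12)·(-4) − 2² = 44.
det(H) > 0 and tr(H) = -16 < 0, so H is negative definite and the point is a local maximum.

local maximum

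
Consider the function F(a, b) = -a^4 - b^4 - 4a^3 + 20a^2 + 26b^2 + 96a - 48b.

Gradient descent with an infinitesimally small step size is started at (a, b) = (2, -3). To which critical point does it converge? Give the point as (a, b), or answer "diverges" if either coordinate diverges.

F is separable, so gradient descent decouples: a follows -∂F/∂a, b follows -∂F/∂b.
∂F/∂a = -4(a - 3)(a + 2)(a + 4); at a=2 this is 96, so a decreases.
∂F/∂b = -4(b - 3)(b - 1)(b + 4); at b=-3 this is -96, so b increases.
a converges to its nearest critical value -2 (a local min of the a-part); b converges to 1. The iterate converges to (-2, 1).

(-2, 1)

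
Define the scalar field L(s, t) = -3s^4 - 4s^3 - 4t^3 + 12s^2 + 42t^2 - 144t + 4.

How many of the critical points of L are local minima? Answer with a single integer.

L separates as a function of s plus a function of t, so ∇L=0 decouples.
∂L/∂s = -12s(s - 1)(s + 2) = 0 at s ∈ {-2, 0, 1}; ∂L/∂t = -12(t - 4)(t - 3) = 0 at t ∈ {3, 4}.
The Hessian is diagonal: diag(L_ss, L_tt). Second derivatives: L_ss(-2)=-72, L_ss(0)=24, L_ss(1)=-36; L_tt(3)=12, L_tt(4)=-12.
Local minima occur where both diagonal entries positive: (0, 3). Count: 1.

1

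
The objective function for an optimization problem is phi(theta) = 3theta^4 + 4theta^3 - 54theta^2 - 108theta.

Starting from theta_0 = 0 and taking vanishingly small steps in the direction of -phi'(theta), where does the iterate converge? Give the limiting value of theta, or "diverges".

phi'(theta) = 12(theta - 3)(theta + 1)(theta + 3), so phi'(0) = -108.
Gradient descent moves in the -phi' direction, i.e. theta is increasing.
The nearest critical point in that direction is theta = 3, where phi'' = 288 > 0 (a local minimum). The iterate converges there.

3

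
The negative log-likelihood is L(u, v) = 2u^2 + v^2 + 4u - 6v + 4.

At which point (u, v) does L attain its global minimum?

L(u,v) separates as P(u) + Q(v) + 4, so its minimum is min P + min Q + 4.
P'(u) = 4u + 4 vanishes at u ∈ {-1}; Q'(v) = 2v - 6 vanishes at v ∈ {3}.
Local minima of P (where P''>0): P(-1)=-2. Local minima of Q: Q(3)=-9.
So the global minimum of L is P(-1) + Q(3) + 4 = -2 − 9 + 4 = -7, attained at (-1, 3).

(-1, 3)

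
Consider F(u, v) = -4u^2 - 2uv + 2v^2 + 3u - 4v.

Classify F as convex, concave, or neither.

F is quadratic, so its Hessian is the constant matrix H = [[-8, -2], [-2, 4]].
det(H) = -36, tr(H) = -4.
det(H) < 0, so H is indefinite: neither convex nor concave.

neither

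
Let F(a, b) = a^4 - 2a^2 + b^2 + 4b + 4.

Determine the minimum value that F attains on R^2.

F(a,b) separates as P(a) + Q(b) + 4, so its minimum is min P + min Q + 4.
P'(a) = 4a(a - 1)(a + 1) vanishes at a ∈ {-1, 0, 1}; Q'(b) = 2b + 4 vanishes at b ∈ {-2}.
Local minima of P (where P''>0): P(-1)=-1, P(1)=-1. Local minima of Q: Q(-2)=-4.
So the global minimum of F is P(-1) + Q(-2) + 4 = -1 − 4 + 4 = -1, attained at (-1, -2).

-1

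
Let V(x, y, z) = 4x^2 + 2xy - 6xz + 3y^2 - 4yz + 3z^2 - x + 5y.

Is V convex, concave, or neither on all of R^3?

V is quadratic, so its Hessian is the constant matrix H = [[8, 2, -6], [2, 6, -4], [-6, -4, 6]].
Leading principal minors: 8, 44, 16.
All positive ⇒ H ≻ 0 ⇒ convex.

convex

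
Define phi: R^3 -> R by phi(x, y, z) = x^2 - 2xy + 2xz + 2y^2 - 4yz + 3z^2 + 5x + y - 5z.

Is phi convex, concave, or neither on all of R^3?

phi is quadratic, so its Hessian is the constant matrix H = [[2, -2, 2], [-2, 4, -4], [2, -4, 6]].
Leading principal minors: 2, 4, 8.
All positive ⇒ H ≻ 0 ⇒ convex.

convex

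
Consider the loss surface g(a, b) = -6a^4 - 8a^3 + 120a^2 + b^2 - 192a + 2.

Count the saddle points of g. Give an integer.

2

g separates as a function of a plus a function of b, so ∇g=0 decouples.
∂g/∂a = -24(a - 2)(a - 1)(a + 4) = 0 at a ∈ {-4, 1, 2}; ∂g/∂b = 2b = 0 at b ∈ {0}.
The Hessian is diagonal: diag(g_aa, g_bb). Second derivatives: g_aa(-4)=-720, g_aa(1)=120, g_aa(2)=-144; g_bb(0)=2.
Saddle points occur where the two diagonal entries have opposite signs: (-4, 0), (2, 0). Count: 2.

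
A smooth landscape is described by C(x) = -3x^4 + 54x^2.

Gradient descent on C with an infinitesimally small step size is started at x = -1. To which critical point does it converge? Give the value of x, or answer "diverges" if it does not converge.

0

C'(x) = -12x(x - 3)(x + 3), so C'(-1) = -96.
Gradient descent moves in the -C' direction, i.e. x is increasing.
The nearest critical point in that direction is x = 0, where C'' = 108 > 0 (a local minimum). The iterate converges there.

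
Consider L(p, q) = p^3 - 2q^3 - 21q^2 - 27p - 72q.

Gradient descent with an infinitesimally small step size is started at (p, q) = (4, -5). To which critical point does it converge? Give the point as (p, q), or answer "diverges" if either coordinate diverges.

(3, -4)

L is separable, so gradient descent decouples: p follows -∂L/∂p, q follows -∂L/∂q.
∂L/∂p = 3(p - 3)(p + 3); at p=4 this is 21, so p decreases.
∂L/∂q = -6(q + 3)(q + 4); at q=-5 this is -12, so q increases.
p converges to its nearest critical value 3 (a local min of the p-part); q converges to -4. The iterate converges to (3, -4).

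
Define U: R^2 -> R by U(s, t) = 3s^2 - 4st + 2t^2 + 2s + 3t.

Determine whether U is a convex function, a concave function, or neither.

U is quadratic, so its Hessian is the constant matrix H = [[6, -4], [-4, 4]].
det(H) = 8, tr(H) = 10.
det(H) > 0 and tr(H) > 0, so H is positive definite everywhere: convex.

convex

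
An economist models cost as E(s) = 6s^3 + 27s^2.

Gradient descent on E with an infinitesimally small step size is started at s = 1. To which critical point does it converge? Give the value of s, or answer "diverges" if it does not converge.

E'(s) = 18s(s + 3), so E'(1) = 72.
Gradient descent moves in the -E' direction, i.e. s is decreasing.
The nearest critical point in that direction is s = 0, where E'' = 54 > 0 (a local minimum). The iterate converges there.

0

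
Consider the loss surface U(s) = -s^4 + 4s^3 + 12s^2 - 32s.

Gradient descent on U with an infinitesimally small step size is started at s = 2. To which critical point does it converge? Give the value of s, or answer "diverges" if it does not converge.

1

U'(s) = -4(s - 4)(s - 1)(s + 2), so U'(2) = 32.
Gradient descent moves in the -U' direction, i.e. s is decreasing.
The nearest critical point in that direction is s = 1, where U'' = 36 > 0 (a local minimum). The iterate converges there.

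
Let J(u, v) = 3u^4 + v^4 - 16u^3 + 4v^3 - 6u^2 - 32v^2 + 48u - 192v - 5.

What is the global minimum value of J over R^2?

J(u,v) separates as P(u) + Q(v) − 5, so its minimum is min P + min Q − 5.
P'(u) = 12(u - 4)(u - 1)(u + 1) vanishes at u ∈ {-1, 1, 4}; Q'(v) = 4(v - 4)(v + 3)(v + 4) vanishes at v ∈ {-4, -3, 4}.
Local minima of P (where P''>0): P(-1)=-35, P(4)=-160. Local minima of Q: Q(-4)=256, Q(4)=-768.
So the global minimum of J is P(4) + Q(4) − 5 = -160 − 768 − 5 = -933, attained at (4, 4).

-933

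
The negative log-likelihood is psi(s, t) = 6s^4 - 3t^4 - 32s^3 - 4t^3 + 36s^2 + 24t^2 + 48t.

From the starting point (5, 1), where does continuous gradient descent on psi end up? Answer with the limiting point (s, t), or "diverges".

(3, -1)

psi is separable, so gradient descent decouples: s follows -∂psi/∂s, t follows -∂psi/∂t.
∂psi/∂s = 24s(s - 3)(s - 1); at s=5 this is 960, so s decreases.
∂psi/∂t = -12(t - 2)(t + 1)(t + 2); at t=1 this is 72, so t decreases.
s converges to its nearest critical value 3 (a local min of the s-part); t converges to -1. The iterate converges to (3, -1).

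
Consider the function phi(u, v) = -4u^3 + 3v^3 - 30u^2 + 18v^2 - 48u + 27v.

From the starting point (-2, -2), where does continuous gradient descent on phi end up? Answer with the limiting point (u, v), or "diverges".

phi is separable, so gradient descent decouples: u follows -∂phi/∂u, v follows -∂phi/∂v.
∂phi/∂u = -12(u + 1)(u + 4); at u=-2 this is 24, so u decreases.
∂phi/∂v = 9(v + 1)(v + 3); at v=-2 this is -9, so v increases.
u converges to its nearest critical value -4 (a local min of the u-part); v converges to -1. The iterate converges to (-4, -1).

(-4, -1)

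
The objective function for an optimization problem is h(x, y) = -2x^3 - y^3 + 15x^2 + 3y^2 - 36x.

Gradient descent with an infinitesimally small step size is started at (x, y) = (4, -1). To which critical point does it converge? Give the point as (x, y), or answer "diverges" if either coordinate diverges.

h is separable, so gradient descent decouples: x follows -∂h/∂x, y follows -∂h/∂y.
∂h/∂x = -6(x - 3)(x - 2); at x=4 this is -12, so x increases.
∂h/∂y = -3y(y - 2); at y=-1 this is -9, so y increases.
The x-coordinate has no critical point in that direction and runs off to infinity.

diverges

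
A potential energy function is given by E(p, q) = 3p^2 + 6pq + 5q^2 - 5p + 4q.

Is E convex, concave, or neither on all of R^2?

convex

E is quadratic, so its Hessian is the constant matrix H = [[6, 6], [6, 10]].
det(H) = 24, tr(H) = 16.
det(H) > 0 and tr(H) > 0, so H is positive definite everywhere: convex.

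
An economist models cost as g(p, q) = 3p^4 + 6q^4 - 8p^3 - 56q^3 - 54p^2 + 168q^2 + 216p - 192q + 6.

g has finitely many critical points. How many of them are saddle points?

g separates as a function of p plus a function of q, so ∇g=0 decouples.
∂g/∂p = 12(p - 3)(p - 2)(p + 3) = 0 at p ∈ {-3, 2, 3}; ∂g/∂q = 24(q - 4)(q - 2)(q - 1) = 0 at q ∈ {1, 2, 4}.
The Hessian is diagonal: diag(g_pp, g_qq). Second derivatives: g_pp(-3)=360, g_pp(2)=-60, g_pp(3)=72; g_qq(1)=72, g_qq(2)=-48, g_qq(4)=144.
Saddle points occur where the two diagonal entries have opposite signs: (-3, 2), (2, 1), (2, 4), (3, 2). Count: 4.

4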